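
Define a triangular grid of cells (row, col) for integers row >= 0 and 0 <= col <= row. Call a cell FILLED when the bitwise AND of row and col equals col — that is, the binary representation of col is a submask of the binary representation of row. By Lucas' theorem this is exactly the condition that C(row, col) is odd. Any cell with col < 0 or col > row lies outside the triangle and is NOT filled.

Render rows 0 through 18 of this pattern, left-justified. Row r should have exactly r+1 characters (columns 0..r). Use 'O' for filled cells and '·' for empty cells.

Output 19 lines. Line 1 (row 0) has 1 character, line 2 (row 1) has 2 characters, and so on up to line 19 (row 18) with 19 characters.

r0=0: O
r1=1: OO
r2=10: O·O
r3=11: OOOO
r4=100: O···O
r5=101: OO··OO
r6=110: O·O·O·O
r7=111: OOOOOOOO
r8=1000: O·······O
r9=1001: OO······OO
r10=1010: O·O·····O·O
r11=1011: OOOO····OOOO
r12=1100: O···O···O···O
r13=1101: OO··OO··OO··OO
r14=1110: O·O·O·O·O·O·O·O
r15=1111: OOOOOOOOOOOOOOOO
r16=10000: O···············O
r17=10001: OO··············OO
r18=10010: O·O·············O·O

Answer: O
OO
O·O
OOOO
O···O
OO··OO
O·O·O·O
OOOOOOOO
O·······O
OO······OO
O·O·····O·O
OOOO····OOOO
O···O···O···O
OO··OO··OO··OO
O·O·O·O·O·O·O·O
OOOOOOOOOOOOOOOO
O···············O
OO··············OO
O·O·············O·O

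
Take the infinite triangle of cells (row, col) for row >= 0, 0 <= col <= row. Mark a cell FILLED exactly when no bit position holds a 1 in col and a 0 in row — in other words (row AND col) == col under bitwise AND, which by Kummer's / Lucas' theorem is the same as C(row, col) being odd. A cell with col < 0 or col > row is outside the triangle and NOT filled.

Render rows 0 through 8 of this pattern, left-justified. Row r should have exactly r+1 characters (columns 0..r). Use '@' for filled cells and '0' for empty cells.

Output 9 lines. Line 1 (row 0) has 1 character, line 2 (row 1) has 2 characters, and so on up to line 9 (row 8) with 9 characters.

Answer: @
@@
@0@
@@@@
@000@
@@00@@
@0@0@0@
@@@@@@@@
@0000000@

Derivation:
r0=0: @
r1=1: @@
r2=10: @0@
r3=11: @@@@
r4=100: @000@
r5=101: @@00@@
r6=110: @0@0@0@
r7=111: @@@@@@@@
r8=1000: @0000000@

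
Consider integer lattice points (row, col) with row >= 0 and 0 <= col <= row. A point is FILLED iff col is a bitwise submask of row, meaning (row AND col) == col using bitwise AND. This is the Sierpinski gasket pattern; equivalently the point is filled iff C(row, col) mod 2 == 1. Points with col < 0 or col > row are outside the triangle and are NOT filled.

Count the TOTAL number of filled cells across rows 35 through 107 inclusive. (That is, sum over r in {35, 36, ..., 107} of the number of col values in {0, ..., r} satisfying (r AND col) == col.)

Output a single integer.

Answer: 1142

Derivation:
r35=100011 pc3: +8 =8
r36=100100 pc2: +4 =12
r37=100101 pc3: +8 =20
r38=100110 pc3: +8 =28
r39=100111 pc4: +16 =44
r40=101000 pc2: +4 =48
r41=101001 pc3: +8 =56
r42=101010 pc3: +8 =64
r43=101011 pc4: +16 =80
r44=101100 pc3: +8 =88
r45=101101 pc4: +16 =104
r46=101110 pc4: +16 =120
r47=101111 pc5: +32 =152
r48=110000 pc2: +4 =156
r49=110001 pc3: +8 =164
r50=110010 pc3: +8 =172
r51=110011 pc4: +16 =188
r52=110100 pc3: +8 =196
r53=110101 pc4: +16 =212
r54=110110 pc4: +16 =228
r55=110111 pc5: +32 =260
r56=111000 pc3: +8 =268
r57=111001 pc4: +16 =284
r58=111010 pc4: +16 =300
r59=111011 pc5: +32 =332
r60=111100 pc4: +16 =348
r61=111101 pc5: +32 =380
r62=111110 pc5: +32 =412
r63=111111 pc6: +64 =476
r64=1000000 pc1: +2 =478
r65=1000001 pc2: +4 =482
r66=1000010 pc2: +4 =486
r67=1000011 pc3: +8 =494
r68=1000100 pc2: +4 =498
r69=1000101 pc3: +8 =506
r70=1000110 pc3: +8 =514
r71=1000111 pc4: +16 =530
r72=1001000 pc2: +4 =534
r73=1001001 pc3: +8 =542
r74=1001010 pc3: +8 =550
r75=1001011 pc4: +16 =566
r76=1001100 pc3: +8 =574
r77=1001101 pc4: +16 =590
r78=1001110 pc4: +16 =606
r79=1001111 pc5: +32 =638
r80=1010000 pc2: +4 =642
r81=1010001 pc3: +8 =650
r82=1010010 pc3: +8 =658
r83=1010011 pc4: +16 =674
r84=1010100 pc3: +8 =682
r85=1010101 pc4: +16 =698
r86=1010110 pc4: +16 =714
r87=1010111 pc5: +32 =746
r88=1011000 pc3: +8 =754
r89=1011001 pc4: +16 =770
r90=1011010 pc4: +16 =786
r91=1011011 pc5: +32 =818
r92=1011100 pc4: +16 =834
r93=1011101 pc5: +32 =866
r94=1011110 pc5: +32 =898
r95=1011111 pc6: +64 =962
r96=1100000 pc2: +4 =966
r97=1100001 pc3: +8 =974
r98=1100010 pc3: +8 =982
r99=1100011 pc4: +16 =998
r100=1100100 pc3: +8 =1006
r101=1100101 pc4: +16 =1022
r102=1100110 pc4: +16 =1038
r103=1100111 pc5: +32 =1070
r104=1101000 pc3: +8 =1078
r105=1101001 pc4: +16 =1094
r106=1101010 pc4: +16 =1110
r107=1101011 pc5: +32 =1142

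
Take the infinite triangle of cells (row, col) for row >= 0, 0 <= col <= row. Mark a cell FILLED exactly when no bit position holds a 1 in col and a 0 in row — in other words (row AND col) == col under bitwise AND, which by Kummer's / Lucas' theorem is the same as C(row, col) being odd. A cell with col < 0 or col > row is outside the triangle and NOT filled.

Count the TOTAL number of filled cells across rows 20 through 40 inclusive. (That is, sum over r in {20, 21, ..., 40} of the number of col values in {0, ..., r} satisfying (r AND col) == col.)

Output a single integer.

Answer: 202

Derivation:
r20=10100 pc2: +4 =4
r21=10101 pc3: +8 =12
r22=10110 pc3: +8 =20
r23=10111 pc4: +16 =36
r24=11000 pc2: +4 =40
r25=11001 pc3: +8 =48
r26=11010 pc3: +8 =56
r27=11011 pc4: +16 =72
r28=11100 pc3: +8 =80
r29=11101 pc4: +16 =96
r30=11110 pc4: +16 =112
r31=11111 pc5: +32 =144
r32=100000 pc1: +2 =146
r33=100001 pc2: +4 =150
r34=100010 pc2: +4 =154
r35=100011 pc3: +8 =162
r36=100100 pc2: +4 =166
r37=100101 pc3: +8 =174
r38=100110 pc3: +8 =182
r39=100111 pc4: +16 =198
r40=101000 pc2: +4 =202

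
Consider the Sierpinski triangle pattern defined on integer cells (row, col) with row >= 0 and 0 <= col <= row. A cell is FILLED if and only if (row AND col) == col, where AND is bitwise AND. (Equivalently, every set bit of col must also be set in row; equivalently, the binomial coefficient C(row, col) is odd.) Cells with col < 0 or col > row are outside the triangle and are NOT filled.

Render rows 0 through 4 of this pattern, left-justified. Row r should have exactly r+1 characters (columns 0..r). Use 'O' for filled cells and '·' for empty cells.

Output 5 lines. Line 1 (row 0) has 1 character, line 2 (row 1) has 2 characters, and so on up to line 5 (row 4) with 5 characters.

Answer: O
OO
O·O
OOOO
O···O

Derivation:
r0=0: O
r1=1: OO
r2=10: O·O
r3=11: OOOO
r4=100: O···O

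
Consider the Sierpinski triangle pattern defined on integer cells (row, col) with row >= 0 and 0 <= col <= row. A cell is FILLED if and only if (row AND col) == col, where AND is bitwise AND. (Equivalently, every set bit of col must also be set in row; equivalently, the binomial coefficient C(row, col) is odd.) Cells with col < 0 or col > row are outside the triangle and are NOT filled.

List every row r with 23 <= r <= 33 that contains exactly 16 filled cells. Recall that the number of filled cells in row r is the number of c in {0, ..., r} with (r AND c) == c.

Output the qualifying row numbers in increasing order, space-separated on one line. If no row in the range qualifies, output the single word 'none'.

Answer: 23 27 29 30

Derivation:
Row r has 2^popcount(r) filled cells, so we need popcount(r) = log2(16) = 4.
Scan r = 23..33 and keep those with exactly 4 one-bits:
r=23=10111 popcount=4 -> KEEP
r=24=11000 popcount=2 -> skip
r=25=11001 popcount=3 -> skip
r=26=11010 popcount=3 -> skip
r=27=11011 popcount=4 -> KEEP
r=28=11100 popcount=3 -> skip
r=29=11101 popcount=4 -> KEEP
r=30=11110 popcount=4 -> KEEP
r=31=11111 popcount=5 -> skip
r=32=100000 popcount=1 -> skip
r=33=100001 popcount=2 -> skip
Kept rows: 23 27 29 30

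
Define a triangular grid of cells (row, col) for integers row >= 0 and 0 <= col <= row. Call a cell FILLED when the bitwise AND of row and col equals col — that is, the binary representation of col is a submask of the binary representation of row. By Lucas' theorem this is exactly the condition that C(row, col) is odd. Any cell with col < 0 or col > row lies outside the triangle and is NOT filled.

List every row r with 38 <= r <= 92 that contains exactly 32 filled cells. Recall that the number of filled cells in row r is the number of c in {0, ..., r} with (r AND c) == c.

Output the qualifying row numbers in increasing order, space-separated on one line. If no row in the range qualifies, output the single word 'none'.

Row r has 2^popcount(r) filled cells, so we need popcount(r) = log2(32) = 5.
Scan r = 38..92 and keep those with exactly 5 one-bits:
r=38=100110 popcount=3 -> skip
r=39=100111 popcount=4 -> skip
r=40=101000 popcount=2 -> skip
r=41=101001 popcount=3 -> skip
r=42=101010 popcount=3 -> skip
r=43=101011 popcount=4 -> skip
r=44=101100 popcount=3 -> skip
r=45=101101 popcount=4 -> skip
r=46=101110 popcount=4 -> skip
r=47=101111 popcount=5 -> KEEP
r=48=110000 popcount=2 -> skip
r=49=110001 popcount=3 -> skip
r=50=110010 popcount=3 -> skip
r=51=110011 popcount=4 -> skip
r=52=110100 popcount=3 -> skip
r=53=110101 popcount=4 -> skip
r=54=110110 popcount=4 -> skip
r=55=110111 popcount=5 -> KEEP
r=56=111000 popcount=3 -> skip
r=57=111001 popcount=4 -> skip
r=58=111010 popcount=4 -> skip
r=59=111011 popcount=5 -> KEEP
r=60=111100 popcount=4 -> skip
r=61=111101 popcount=5 -> KEEP
r=62=111110 popcount=5 -> KEEP
r=63=111111 popcount=6 -> skip
r=64=1000000 popcount=1 -> skip
r=65=1000001 popcount=2 -> skip
r=66=1000010 popcount=2 -> skip
r=67=1000011 popcount=3 -> skip
r=68=1000100 popcount=2 -> skip
r=69=1000101 popcount=3 -> skip
r=70=1000110 popcount=3 -> skip
r=71=1000111 popcount=4 -> skip
r=72=1001000 popcount=2 -> skip
r=73=1001001 popcount=3 -> skip
r=74=1001010 popcount=3 -> skip
r=75=1001011 popcount=4 -> skip
r=76=1001100 popcount=3 -> skip
r=77=1001101 popcount=4 -> skip
r=78=1001110 popcount=4 -> skip
r=79=1001111 popcount=5 -> KEEP
r=80=1010000 popcount=2 -> skip
r=81=1010001 popcount=3 -> skip
r=82=1010010 popcount=3 -> skip
r=83=1010011 popcount=4 -> skip
r=84=1010100 popcount=3 -> skip
r=85=1010101 popcount=4 -> skip
r=86=1010110 popcount=4 -> skip
r=87=1010111 popcount=5 -> KEEP
r=88=1011000 popcount=3 -> skip
r=89=1011001 popcount=4 -> skip
r=90=1011010 popcount=4 -> skip
r=91=1011011 popcount=5 -> KEEP
r=92=1011100 popcount=4 -> skip
Kept rows: 47 55 59 61 62 79 87 91

Answer: 47 55 59 61 62 79 87 91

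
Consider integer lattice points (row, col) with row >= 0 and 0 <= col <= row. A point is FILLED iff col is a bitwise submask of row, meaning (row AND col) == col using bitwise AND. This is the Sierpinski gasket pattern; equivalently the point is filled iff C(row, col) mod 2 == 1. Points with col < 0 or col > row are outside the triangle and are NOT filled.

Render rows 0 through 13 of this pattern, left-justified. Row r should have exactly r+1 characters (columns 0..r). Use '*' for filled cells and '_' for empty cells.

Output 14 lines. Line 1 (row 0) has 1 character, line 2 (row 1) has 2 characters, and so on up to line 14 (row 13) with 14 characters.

Answer: *
**
*_*
****
*___*
**__**
*_*_*_*
********
*_______*
**______**
*_*_____*_*
****____****
*___*___*___*
**__**__**__**

Derivation:
r0=0: *
r1=1: **
r2=10: *_*
r3=11: ****
r4=100: *___*
r5=101: **__**
r6=110: *_*_*_*
r7=111: ********
r8=1000: *_______*
r9=1001: **______**
r10=1010: *_*_____*_*
r11=1011: ****____****
r12=1100: *___*___*___*
r13=1101: **__**__**__**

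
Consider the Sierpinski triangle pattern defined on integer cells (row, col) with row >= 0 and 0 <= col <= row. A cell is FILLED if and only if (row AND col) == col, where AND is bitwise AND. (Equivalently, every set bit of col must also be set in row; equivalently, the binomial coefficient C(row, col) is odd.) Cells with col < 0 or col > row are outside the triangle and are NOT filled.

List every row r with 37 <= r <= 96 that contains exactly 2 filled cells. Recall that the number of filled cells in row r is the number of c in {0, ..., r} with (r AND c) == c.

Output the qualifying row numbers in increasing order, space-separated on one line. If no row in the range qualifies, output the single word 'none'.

Answer: 64

Derivation:
Row r has 2^popcount(r) filled cells, so we need popcount(r) = log2(2) = 1.
Scan r = 37..96 and keep those with exactly 1 one-bits:
r=37=100101 popcount=3 -> skip
r=38=100110 popcount=3 -> skip
r=39=100111 popcount=4 -> skip
r=40=101000 popcount=2 -> skip
r=41=101001 popcount=3 -> skip
r=42=101010 popcount=3 -> skip
r=43=101011 popcount=4 -> skip
r=44=101100 popcount=3 -> skip
r=45=101101 popcount=4 -> skip
r=46=101110 popcount=4 -> skip
r=47=101111 popcount=5 -> skip
r=48=110000 popcount=2 -> skip
r=49=110001 popcount=3 -> skip
r=50=110010 popcount=3 -> skip
r=51=110011 popcount=4 -> skip
r=52=110100 popcount=3 -> skip
r=53=110101 popcount=4 -> skip
r=54=110110 popcount=4 -> skip
r=55=110111 popcount=5 -> skip
r=56=111000 popcount=3 -> skip
r=57=111001 popcount=4 -> skip
r=58=111010 popcount=4 -> skip
r=59=111011 popcount=5 -> skip
r=60=111100 popcount=4 -> skip
r=61=111101 popcount=5 -> skip
r=62=111110 popcount=5 -> skip
r=63=111111 popcount=6 -> skip
r=64=1000000 popcount=1 -> KEEP
r=65=1000001 popcount=2 -> skip
r=66=1000010 popcount=2 -> skip
r=67=1000011 popcount=3 -> skip
r=68=1000100 popcount=2 -> skip
r=69=1000101 popcount=3 -> skip
r=70=1000110 popcount=3 -> skip
r=71=1000111 popcount=4 -> skip
r=72=1001000 popcount=2 -> skip
r=73=1001001 popcount=3 -> skip
r=74=1001010 popcount=3 -> skip
r=75=1001011 popcount=4 -> skip
r=76=1001100 popcount=3 -> skip
r=77=1001101 popcount=4 -> skip
r=78=1001110 popcount=4 -> skip
r=79=1001111 popcount=5 -> skip
r=80=1010000 popcount=2 -> skip
r=81=1010001 popcount=3 -> skip
r=82=1010010 popcount=3 -> skip
r=83=1010011 popcount=4 -> skip
r=84=1010100 popcount=3 -> skip
r=85=1010101 popcount=4 -> skip
r=86=1010110 popcount=4 -> skip
r=87=1010111 popcount=5 -> skip
r=88=1011000 popcount=3 -> skip
r=89=1011001 popcount=4 -> skip
r=90=1011010 popcount=4 -> skip
r=91=1011011 popcount=5 -> skip
r=92=1011100 popcount=4 -> skip
r=93=1011101 popcount=5 -> skip
r=94=1011110 popcount=5 -> skip
r=95=1011111 popcount=6 -> skip
r=96=1100000 popcount=2 -> skip
Kept rows: 64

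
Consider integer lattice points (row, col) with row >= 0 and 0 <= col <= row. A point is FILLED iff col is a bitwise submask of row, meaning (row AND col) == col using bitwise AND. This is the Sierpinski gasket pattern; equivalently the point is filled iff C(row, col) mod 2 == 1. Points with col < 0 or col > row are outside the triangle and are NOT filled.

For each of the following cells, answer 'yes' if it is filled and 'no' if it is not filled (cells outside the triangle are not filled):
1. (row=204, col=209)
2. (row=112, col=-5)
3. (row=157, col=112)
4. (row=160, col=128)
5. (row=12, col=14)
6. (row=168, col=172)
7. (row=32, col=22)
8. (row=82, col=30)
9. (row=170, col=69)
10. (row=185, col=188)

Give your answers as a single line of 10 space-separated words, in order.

Answer: no no no yes no no no no no no

Derivation:
(204,209): col outside [0, 204] -> not filled
(112,-5): col outside [0, 112] -> not filled
(157,112): row=0b10011101, col=0b1110000, row AND col = 0b10000 = 16; 16 != 112 -> empty
(160,128): row=0b10100000, col=0b10000000, row AND col = 0b10000000 = 128; 128 == 128 -> filled
(12,14): col outside [0, 12] -> not filled
(168,172): col outside [0, 168] -> not filled
(32,22): row=0b100000, col=0b10110, row AND col = 0b0 = 0; 0 != 22 -> empty
(82,30): row=0b1010010, col=0b11110, row AND col = 0b10010 = 18; 18 != 30 -> empty
(170,69): row=0b10101010, col=0b1000101, row AND col = 0b0 = 0; 0 != 69 -> empty
(185,188): col outside [0, 185] -> not filled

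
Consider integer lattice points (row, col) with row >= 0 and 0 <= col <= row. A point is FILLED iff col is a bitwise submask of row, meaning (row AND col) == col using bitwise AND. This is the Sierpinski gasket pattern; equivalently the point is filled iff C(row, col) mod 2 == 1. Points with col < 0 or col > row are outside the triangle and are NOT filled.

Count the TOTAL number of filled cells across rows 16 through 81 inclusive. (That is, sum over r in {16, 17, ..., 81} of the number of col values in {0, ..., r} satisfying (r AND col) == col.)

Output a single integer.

r16=10000 pc1: +2 =2
r17=10001 pc2: +4 =6
r18=10010 pc2: +4 =10
r19=10011 pc3: +8 =18
r20=10100 pc2: +4 =22
r21=10101 pc3: +8 =30
r22=10110 pc3: +8 =38
r23=10111 pc4: +16 =54
r24=11000 pc2: +4 =58
r25=11001 pc3: +8 =66
r26=11010 pc3: +8 =74
r27=11011 pc4: +16 =90
r28=11100 pc3: +8 =98
r29=11101 pc4: +16 =114
r30=11110 pc4: +16 =130
r31=11111 pc5: +32 =162
r32=100000 pc1: +2 =164
r33=100001 pc2: +4 =168
r34=100010 pc2: +4 =172
r35=100011 pc3: +8 =180
r36=100100 pc2: +4 =184
r37=100101 pc3: +8 =192
r38=100110 pc3: +8 =200
r39=100111 pc4: +16 =216
r40=101000 pc2: +4 =220
r41=101001 pc3: +8 =228
r42=101010 pc3: +8 =236
r43=101011 pc4: +16 =252
r44=101100 pc3: +8 =260
r45=101101 pc4: +16 =276
r46=101110 pc4: +16 =292
r47=101111 pc5: +32 =324
r48=110000 pc2: +4 =328
r49=110001 pc3: +8 =336
r50=110010 pc3: +8 =344
r51=110011 pc4: +16 =360
r52=110100 pc3: +8 =368
r53=110101 pc4: +16 =384
r54=110110 pc4: +16 =400
r55=110111 pc5: +32 =432
r56=111000 pc3: +8 =440
r57=111001 pc4: +16 =456
r58=111010 pc4: +16 =472
r59=111011 pc5: +32 =504
r60=111100 pc4: +16 =520
r61=111101 pc5: +32 =552
r62=111110 pc5: +32 =584
r63=111111 pc6: +64 =648
r64=1000000 pc1: +2 =650
r65=1000001 pc2: +4 =654
r66=1000010 pc2: +4 =658
r67=1000011 pc3: +8 =666
r68=1000100 pc2: +4 =670
r69=1000101 pc3: +8 =678
r70=1000110 pc3: +8 =686
r71=1000111 pc4: +16 =702
r72=1001000 pc2: +4 =706
r73=1001001 pc3: +8 =714
r74=1001010 pc3: +8 =722
r75=1001011 pc4: +16 =738
r76=1001100 pc3: +8 =746
r77=1001101 pc4: +16 =762
r78=1001110 pc4: +16 =778
r79=1001111 pc5: +32 =810
r80=1010000 pc2: +4 =814
r81=1010001 pc3: +8 =822

Answer: 822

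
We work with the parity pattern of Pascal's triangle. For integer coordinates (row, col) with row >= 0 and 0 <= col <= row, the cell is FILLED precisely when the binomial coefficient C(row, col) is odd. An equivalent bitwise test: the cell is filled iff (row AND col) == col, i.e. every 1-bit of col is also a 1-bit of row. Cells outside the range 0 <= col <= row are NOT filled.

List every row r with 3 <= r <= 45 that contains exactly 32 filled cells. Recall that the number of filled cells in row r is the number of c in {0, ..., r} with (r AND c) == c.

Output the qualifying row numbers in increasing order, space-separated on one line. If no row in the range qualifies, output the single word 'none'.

Answer: 31

Derivation:
Row r has 2^popcount(r) filled cells, so we need popcount(r) = log2(32) = 5.
Scan r = 3..45 and keep those with exactly 5 one-bits:
r=3=11 popcount=2 -> skip
r=4=100 popcount=1 -> skip
r=5=101 popcount=2 -> skip
r=6=110 popcount=2 -> skip
r=7=111 popcount=3 -> skip
r=8=1000 popcount=1 -> skip
r=9=1001 popcount=2 -> skip
r=10=1010 popcount=2 -> skip
r=11=1011 popcount=3 -> skip
r=12=1100 popcount=2 -> skip
r=13=1101 popcount=3 -> skip
r=14=1110 popcount=3 -> skip
r=15=1111 popcount=4 -> skip
r=16=10000 popcount=1 -> skip
r=17=10001 popcount=2 -> skip
r=18=10010 popcount=2 -> skip
r=19=10011 popcount=3 -> skip
r=20=10100 popcount=2 -> skip
r=21=10101 popcount=3 -> skip
r=22=10110 popcount=3 -> skip
r=23=10111 popcount=4 -> skip
r=24=11000 popcount=2 -> skip
r=25=11001 popcount=3 -> skip
r=26=11010 popcount=3 -> skip
r=27=11011 popcount=4 -> skip
r=28=11100 popcount=3 -> skip
r=29=11101 popcount=4 -> skip
r=30=11110 popcount=4 -> skip
r=31=11111 popcount=5 -> KEEP
r=32=100000 popcount=1 -> skip
r=33=100001 popcount=2 -> skip
r=34=100010 popcount=2 -> skip
r=35=100011 popcount=3 -> skip
r=36=100100 popcount=2 -> skip
r=37=100101 popcount=3 -> skip
r=38=100110 popcount=3 -> skip
r=39=100111 popcount=4 -> skip
r=40=101000 popcount=2 -> skip
r=41=101001 popcount=3 -> skip
r=42=101010 popcount=3 -> skip
r=43=101011 popcount=4 -> skip
r=44=101100 popcount=3 -> skip
r=45=101101 popcount=4 -> skip
Kept rows: 31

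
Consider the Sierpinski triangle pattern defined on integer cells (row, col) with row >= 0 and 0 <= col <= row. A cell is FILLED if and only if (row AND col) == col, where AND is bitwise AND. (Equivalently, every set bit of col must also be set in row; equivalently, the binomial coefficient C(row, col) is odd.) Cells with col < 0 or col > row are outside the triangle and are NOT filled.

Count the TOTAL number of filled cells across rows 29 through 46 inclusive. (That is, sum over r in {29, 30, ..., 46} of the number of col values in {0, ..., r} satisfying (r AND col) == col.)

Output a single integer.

r29=11101 pc4: +16 =16
r30=11110 pc4: +16 =32
r31=11111 pc5: +32 =64
r32=100000 pc1: +2 =66
r33=100001 pc2: +4 =70
r34=100010 pc2: +4 =74
r35=100011 pc3: +8 =82
r36=100100 pc2: +4 =86
r37=100101 pc3: +8 =94
r38=100110 pc3: +8 =102
r39=100111 pc4: +16 =118
r40=101000 pc2: +4 =122
r41=101001 pc3: +8 =130
r42=101010 pc3: +8 =138
r43=101011 pc4: +16 =154
r44=101100 pc3: +8 =162
r45=101101 pc4: +16 =178
r46=101110 pc4: +16 =194

Answer: 194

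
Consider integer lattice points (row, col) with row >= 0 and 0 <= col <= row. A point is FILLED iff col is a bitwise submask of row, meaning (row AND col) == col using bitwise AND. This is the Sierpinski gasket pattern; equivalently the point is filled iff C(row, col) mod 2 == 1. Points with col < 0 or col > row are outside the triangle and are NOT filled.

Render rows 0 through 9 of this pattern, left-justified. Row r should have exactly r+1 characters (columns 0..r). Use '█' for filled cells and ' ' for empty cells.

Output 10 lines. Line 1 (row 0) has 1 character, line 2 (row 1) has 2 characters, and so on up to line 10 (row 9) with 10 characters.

r0=0: █
r1=1: ██
r2=10: █ █
r3=11: ████
r4=100: █   █
r5=101: ██  ██
r6=110: █ █ █ █
r7=111: ████████
r8=1000: █       █
r9=1001: ██      ██

Answer: █
██
█ █
████
█   █
██  ██
█ █ █ █
████████
█       █
██      ██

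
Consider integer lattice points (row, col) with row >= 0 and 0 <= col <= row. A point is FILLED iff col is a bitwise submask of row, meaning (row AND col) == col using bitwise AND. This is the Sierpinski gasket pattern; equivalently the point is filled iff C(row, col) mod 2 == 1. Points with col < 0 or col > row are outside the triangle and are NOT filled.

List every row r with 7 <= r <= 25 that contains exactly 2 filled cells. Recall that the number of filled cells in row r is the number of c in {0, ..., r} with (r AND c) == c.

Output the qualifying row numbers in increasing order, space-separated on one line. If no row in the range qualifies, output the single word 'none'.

Row r has 2^popcount(r) filled cells, so we need popcount(r) = log2(2) = 1.
Scan r = 7..25 and keep those with exactly 1 one-bits:
r=7=111 popcount=3 -> skip
r=8=1000 popcount=1 -> KEEP
r=9=1001 popcount=2 -> skip
r=10=1010 popcount=2 -> skip
r=11=1011 popcount=3 -> skip
r=12=1100 popcount=2 -> skip
r=13=1101 popcount=3 -> skip
r=14=1110 popcount=3 -> skip
r=15=1111 popcount=4 -> skip
r=16=10000 popcount=1 -> KEEP
r=17=10001 popcount=2 -> skip
r=18=10010 popcount=2 -> skip
r=19=10011 popcount=3 -> skip
r=20=10100 popcount=2 -> skip
r=21=10101 popcount=3 -> skip
r=22=10110 popcount=3 -> skip
r=23=10111 popcount=4 -> skip
r=24=11000 popcount=2 -> skip
r=25=11001 popcount=3 -> skip
Kept rows: 8 16

Answer: 8 16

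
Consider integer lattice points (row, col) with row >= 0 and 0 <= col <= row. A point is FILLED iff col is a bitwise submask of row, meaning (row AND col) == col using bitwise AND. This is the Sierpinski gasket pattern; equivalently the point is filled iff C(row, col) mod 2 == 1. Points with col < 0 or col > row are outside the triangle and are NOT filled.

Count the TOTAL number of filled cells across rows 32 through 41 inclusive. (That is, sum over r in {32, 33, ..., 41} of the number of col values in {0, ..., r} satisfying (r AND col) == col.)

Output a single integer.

r32=100000 pc1: +2 =2
r33=100001 pc2: +4 =6
r34=100010 pc2: +4 =10
r35=100011 pc3: +8 =18
r36=100100 pc2: +4 =22
r37=100101 pc3: +8 =30
r38=100110 pc3: +8 =38
r39=100111 pc4: +16 =54
r40=101000 pc2: +4 =58
r41=101001 pc3: +8 =66

Answer: 66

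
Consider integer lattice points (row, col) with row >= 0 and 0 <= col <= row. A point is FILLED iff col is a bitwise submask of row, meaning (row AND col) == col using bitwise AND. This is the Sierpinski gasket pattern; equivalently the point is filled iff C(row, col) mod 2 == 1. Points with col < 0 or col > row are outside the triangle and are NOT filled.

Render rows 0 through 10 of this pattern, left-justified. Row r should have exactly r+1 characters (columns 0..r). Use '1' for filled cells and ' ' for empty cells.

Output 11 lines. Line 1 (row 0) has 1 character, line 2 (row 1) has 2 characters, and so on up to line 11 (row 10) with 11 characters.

r0=0: 1
r1=1: 11
r2=10: 1 1
r3=11: 1111
r4=100: 1   1
r5=101: 11  11
r6=110: 1 1 1 1
r7=111: 11111111
r8=1000: 1       1
r9=1001: 11      11
r10=1010: 1 1     1 1

Answer: 1
11
1 1
1111
1   1
11  11
1 1 1 1
11111111
1       1
11      11
1 1     1 1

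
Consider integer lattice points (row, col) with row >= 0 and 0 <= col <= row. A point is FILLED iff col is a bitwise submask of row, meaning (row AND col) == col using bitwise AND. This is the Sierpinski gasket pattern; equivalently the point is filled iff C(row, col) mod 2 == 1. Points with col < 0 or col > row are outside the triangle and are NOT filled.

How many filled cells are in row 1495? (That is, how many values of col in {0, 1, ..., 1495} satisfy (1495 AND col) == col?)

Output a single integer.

1495 in binary = 10111010111
popcount(1495) = number of 1-bits in 10111010111 = 8
A col c satisfies (1495 AND c) == c iff every set bit of c is also set in 1495; each of the 8 set bits of 1495 can independently be on or off in c.
count = 2^8 = 256

Answer: 256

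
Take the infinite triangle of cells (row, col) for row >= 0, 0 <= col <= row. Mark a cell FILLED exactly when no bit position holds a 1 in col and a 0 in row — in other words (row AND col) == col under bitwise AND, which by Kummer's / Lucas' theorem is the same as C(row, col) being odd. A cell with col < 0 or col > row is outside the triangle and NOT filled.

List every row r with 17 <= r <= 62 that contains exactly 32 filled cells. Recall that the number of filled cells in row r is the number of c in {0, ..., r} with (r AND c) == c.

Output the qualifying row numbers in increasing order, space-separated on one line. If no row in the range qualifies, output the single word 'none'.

Answer: 31 47 55 59 61 62

Derivation:
Row r has 2^popcount(r) filled cells, so we need popcount(r) = log2(32) = 5.
Scan r = 17..62 and keep those with exactly 5 one-bits:
r=17=10001 popcount=2 -> skip
r=18=10010 popcount=2 -> skip
r=19=10011 popcount=3 -> skip
r=20=10100 popcount=2 -> skip
r=21=10101 popcount=3 -> skip
r=22=10110 popcount=3 -> skip
r=23=10111 popcount=4 -> skip
r=24=11000 popcount=2 -> skip
r=25=11001 popcount=3 -> skip
r=26=11010 popcount=3 -> skip
r=27=11011 popcount=4 -> skip
r=28=11100 popcount=3 -> skip
r=29=11101 popcount=4 -> skip
r=30=11110 popcount=4 -> skip
r=31=11111 popcount=5 -> KEEP
r=32=100000 popcount=1 -> skip
r=33=100001 popcount=2 -> skip
r=34=100010 popcount=2 -> skip
r=35=100011 popcount=3 -> skip
r=36=100100 popcount=2 -> skip
r=37=100101 popcount=3 -> skip
r=38=100110 popcount=3 -> skip
r=39=100111 popcount=4 -> skip
r=40=101000 popcount=2 -> skip
r=41=101001 popcount=3 -> skip
r=42=101010 popcount=3 -> skip
r=43=101011 popcount=4 -> skip
r=44=101100 popcount=3 -> skip
r=45=101101 popcount=4 -> skip
r=46=101110 popcount=4 -> skip
r=47=101111 popcount=5 -> KEEP
r=48=110000 popcount=2 -> skip
r=49=110001 popcount=3 -> skip
r=50=110010 popcount=3 -> skip
r=51=110011 popcount=4 -> skip
r=52=110100 popcount=3 -> skip
r=53=110101 popcount=4 -> skip
r=54=110110 popcount=4 -> skip
r=55=110111 popcount=5 -> KEEP
r=56=111000 popcount=3 -> skip
r=57=111001 popcount=4 -> skip
r=58=111010 popcount=4 -> skip
r=59=111011 popcount=5 -> KEEP
r=60=111100 popcount=4 -> skip
r=61=111101 popcount=5 -> KEEP
r=62=111110 popcount=5 -> KEEP
Kept rows: 31 47 55 59 61 62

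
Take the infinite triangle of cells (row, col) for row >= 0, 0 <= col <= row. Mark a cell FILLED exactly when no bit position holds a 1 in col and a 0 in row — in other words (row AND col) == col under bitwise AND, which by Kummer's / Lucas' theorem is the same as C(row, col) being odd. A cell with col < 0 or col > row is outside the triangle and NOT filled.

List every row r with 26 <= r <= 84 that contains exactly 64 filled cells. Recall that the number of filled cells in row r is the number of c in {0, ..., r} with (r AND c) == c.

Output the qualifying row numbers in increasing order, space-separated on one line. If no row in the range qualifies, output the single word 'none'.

Answer: 63

Derivation:
Row r has 2^popcount(r) filled cells, so we need popcount(r) = log2(64) = 6.
Scan r = 26..84 and keep those with exactly 6 one-bits:
r=26=11010 popcount=3 -> skip
r=27=11011 popcount=4 -> skip
r=28=11100 popcount=3 -> skip
r=29=11101 popcount=4 -> skip
r=30=11110 popcount=4 -> skip
r=31=11111 popcount=5 -> skip
r=32=100000 popcount=1 -> skip
r=33=100001 popcount=2 -> skip
r=34=100010 popcount=2 -> skip
r=35=100011 popcount=3 -> skip
r=36=100100 popcount=2 -> skip
r=37=100101 popcount=3 -> skip
r=38=100110 popcount=3 -> skip
r=39=100111 popcount=4 -> skip
r=40=101000 popcount=2 -> skip
r=41=101001 popcount=3 -> skip
r=42=101010 popcount=3 -> skip
r=43=101011 popcount=4 -> skip
r=44=101100 popcount=3 -> skip
r=45=101101 popcount=4 -> skip
r=46=101110 popcount=4 -> skip
r=47=101111 popcount=5 -> skip
r=48=110000 popcount=2 -> skip
r=49=110001 popcount=3 -> skip
r=50=110010 popcount=3 -> skip
r=51=110011 popcount=4 -> skip
r=52=110100 popcount=3 -> skip
r=53=110101 popcount=4 -> skip
r=54=110110 popcount=4 -> skip
r=55=110111 popcount=5 -> skip
r=56=111000 popcount=3 -> skip
r=57=111001 popcount=4 -> skip
r=58=111010 popcount=4 -> skip
r=59=111011 popcount=5 -> skip
r=60=111100 popcount=4 -> skip
r=61=111101 popcount=5 -> skip
r=62=111110 popcount=5 -> skip
r=63=111111 popcount=6 -> KEEP
r=64=1000000 popcount=1 -> skip
r=65=1000001 popcount=2 -> skip
r=66=1000010 popcount=2 -> skip
r=67=1000011 popcount=3 -> skip
r=68=1000100 popcount=2 -> skip
r=69=1000101 popcount=3 -> skip
r=70=1000110 popcount=3 -> skip
r=71=1000111 popcount=4 -> skip
r=72=1001000 popcount=2 -> skip
r=73=1001001 popcount=3 -> skip
r=74=1001010 popcount=3 -> skip
r=75=1001011 popcount=4 -> skip
r=76=1001100 popcount=3 -> skip
r=77=1001101 popcount=4 -> skip
r=78=1001110 popcount=4 -> skip
r=79=1001111 popcount=5 -> skip
r=80=1010000 popcount=2 -> skip
r=81=1010001 popcount=3 -> skip
r=82=1010010 popcount=3 -> skip
r=83=1010011 popcount=4 -> skip
r=84=1010100 popcount=3 -> skip
Kept rows: 63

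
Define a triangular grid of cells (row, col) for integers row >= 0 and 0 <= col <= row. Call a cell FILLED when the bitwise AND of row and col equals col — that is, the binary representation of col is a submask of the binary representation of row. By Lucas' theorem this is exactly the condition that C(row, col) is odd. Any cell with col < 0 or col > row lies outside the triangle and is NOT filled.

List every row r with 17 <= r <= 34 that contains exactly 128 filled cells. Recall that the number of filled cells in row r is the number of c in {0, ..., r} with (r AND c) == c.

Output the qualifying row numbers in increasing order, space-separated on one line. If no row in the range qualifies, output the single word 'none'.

Row r has 2^popcount(r) filled cells, so we need popcount(r) = log2(128) = 7.
Scan r = 17..34 and keep those with exactly 7 one-bits:
r=17=10001 popcount=2 -> skip
r=18=10010 popcount=2 -> skip
r=19=10011 popcount=3 -> skip
r=20=10100 popcount=2 -> skip
r=21=10101 popcount=3 -> skip
r=22=10110 popcount=3 -> skip
r=23=10111 popcount=4 -> skip
r=24=11000 popcount=2 -> skip
r=25=11001 popcount=3 -> skip
r=26=11010 popcount=3 -> skip
r=27=11011 popcount=4 -> skip
r=28=11100 popcount=3 -> skip
r=29=11101 popcount=4 -> skip
r=30=11110 popcount=4 -> skip
r=31=11111 popcount=5 -> skip
r=32=100000 popcount=1 -> skip
r=33=100001 popcount=2 -> skip
r=34=100010 popcount=2 -> skip
Kept rows: none

Answer: none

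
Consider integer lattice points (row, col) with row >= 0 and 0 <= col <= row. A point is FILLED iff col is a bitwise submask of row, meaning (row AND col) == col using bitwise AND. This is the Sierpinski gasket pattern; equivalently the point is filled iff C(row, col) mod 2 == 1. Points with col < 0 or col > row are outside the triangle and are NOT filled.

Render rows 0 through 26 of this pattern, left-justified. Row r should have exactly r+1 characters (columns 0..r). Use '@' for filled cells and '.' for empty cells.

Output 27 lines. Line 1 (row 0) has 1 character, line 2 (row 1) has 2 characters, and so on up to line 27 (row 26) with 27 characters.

Answer: @
@@
@.@
@@@@
@...@
@@..@@
@.@.@.@
@@@@@@@@
@.......@
@@......@@
@.@.....@.@
@@@@....@@@@
@...@...@...@
@@..@@..@@..@@
@.@.@.@.@.@.@.@
@@@@@@@@@@@@@@@@
@...............@
@@..............@@
@.@.............@.@
@@@@............@@@@
@...@...........@...@
@@..@@..........@@..@@
@.@.@.@.........@.@.@.@
@@@@@@@@........@@@@@@@@
@.......@.......@.......@
@@......@@......@@......@@
@.@.....@.@.....@.@.....@.@

Derivation:
r0=0: @
r1=1: @@
r2=10: @.@
r3=11: @@@@
r4=100: @...@
r5=101: @@..@@
r6=110: @.@.@.@
r7=111: @@@@@@@@
r8=1000: @.......@
r9=1001: @@......@@
r10=1010: @.@.....@.@
r11=1011: @@@@....@@@@
r12=1100: @...@...@...@
r13=1101: @@..@@..@@..@@
r14=1110: @.@.@.@.@.@.@.@
r15=1111: @@@@@@@@@@@@@@@@
r16=10000: @...............@
r17=10001: @@..............@@
r18=10010: @.@.............@.@
r19=10011: @@@@............@@@@
r20=10100: @...@...........@...@
r21=10101: @@..@@..........@@..@@
r22=10110: @.@.@.@.........@.@.@.@
r23=10111: @@@@@@@@........@@@@@@@@
r24=11000: @.......@.......@.......@
r25=11001: @@......@@......@@......@@
r26=11010: @.@.....@.@.....@.@.....@.@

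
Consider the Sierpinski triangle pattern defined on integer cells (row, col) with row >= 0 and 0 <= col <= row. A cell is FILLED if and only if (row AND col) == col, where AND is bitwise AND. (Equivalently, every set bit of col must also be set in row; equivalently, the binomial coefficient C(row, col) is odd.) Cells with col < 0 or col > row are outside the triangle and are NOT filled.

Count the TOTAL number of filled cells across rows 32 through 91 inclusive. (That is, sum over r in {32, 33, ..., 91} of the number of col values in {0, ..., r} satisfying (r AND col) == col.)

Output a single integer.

r32=100000 pc1: +2 =2
r33=100001 pc2: +4 =6
r34=100010 pc2: +4 =10
r35=100011 pc3: +8 =18
r36=100100 pc2: +4 =22
r37=100101 pc3: +8 =30
r38=100110 pc3: +8 =38
r39=100111 pc4: +16 =54
r40=101000 pc2: +4 =58
r41=101001 pc3: +8 =66
r42=101010 pc3: +8 =74
r43=101011 pc4: +16 =90
r44=101100 pc3: +8 =98
r45=101101 pc4: +16 =114
r46=101110 pc4: +16 =130
r47=101111 pc5: +32 =162
r48=110000 pc2: +4 =166
r49=110001 pc3: +8 =174
r50=110010 pc3: +8 =182
r51=110011 pc4: +16 =198
r52=110100 pc3: +8 =206
r53=110101 pc4: +16 =222
r54=110110 pc4: +16 =238
r55=110111 pc5: +32 =270
r56=111000 pc3: +8 =278
r57=111001 pc4: +16 =294
r58=111010 pc4: +16 =310
r59=111011 pc5: +32 =342
r60=111100 pc4: +16 =358
r61=111101 pc5: +32 =390
r62=111110 pc5: +32 =422
r63=111111 pc6: +64 =486
r64=1000000 pc1: +2 =488
r65=1000001 pc2: +4 =492
r66=1000010 pc2: +4 =496
r67=1000011 pc3: +8 =504
r68=1000100 pc2: +4 =508
r69=1000101 pc3: +8 =516
r70=1000110 pc3: +8 =524
r71=1000111 pc4: +16 =540
r72=1001000 pc2: +4 =544
r73=1001001 pc3: +8 =552
r74=1001010 pc3: +8 =560
r75=1001011 pc4: +16 =576
r76=1001100 pc3: +8 =584
r77=1001101 pc4: +16 =600
r78=1001110 pc4: +16 =616
r79=1001111 pc5: +32 =648
r80=1010000 pc2: +4 =652
r81=1010001 pc3: +8 =660
r82=1010010 pc3: +8 =668
r83=1010011 pc4: +16 =684
r84=1010100 pc3: +8 =692
r85=1010101 pc4: +16 =708
r86=1010110 pc4: +16 =724
r87=1010111 pc5: +32 =756
r88=1011000 pc3: +8 =764
r89=1011001 pc4: +16 =780
r90=1011010 pc4: +16 =796
r91=1011011 pc5: +32 =828

Answer: 828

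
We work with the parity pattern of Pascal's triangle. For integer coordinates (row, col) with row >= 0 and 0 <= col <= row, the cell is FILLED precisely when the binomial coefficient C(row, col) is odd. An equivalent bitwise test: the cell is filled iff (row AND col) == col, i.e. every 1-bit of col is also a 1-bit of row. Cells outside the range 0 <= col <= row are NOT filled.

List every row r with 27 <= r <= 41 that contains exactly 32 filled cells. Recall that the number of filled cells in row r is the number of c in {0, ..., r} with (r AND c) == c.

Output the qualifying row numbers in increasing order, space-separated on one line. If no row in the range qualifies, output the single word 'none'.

Answer: 31

Derivation:
Row r has 2^popcount(r) filled cells, so we need popcount(r) = log2(32) = 5.
Scan r = 27..41 and keep those with exactly 5 one-bits:
r=27=11011 popcount=4 -> skip
r=28=11100 popcount=3 -> skip
r=29=11101 popcount=4 -> skip
r=30=11110 popcount=4 -> skip
r=31=11111 popcount=5 -> KEEP
r=32=100000 popcount=1 -> skip
r=33=100001 popcount=2 -> skip
r=34=100010 popcount=2 -> skip
r=35=100011 popcount=3 -> skip
r=36=100100 popcount=2 -> skip
r=37=100101 popcount=3 -> skip
r=38=100110 popcount=3 -> skip
r=39=100111 popcount=4 -> skip
r=40=101000 popcount=2 -> skip
r=41=101001 popcount=3 -> skip
Kept rows: 31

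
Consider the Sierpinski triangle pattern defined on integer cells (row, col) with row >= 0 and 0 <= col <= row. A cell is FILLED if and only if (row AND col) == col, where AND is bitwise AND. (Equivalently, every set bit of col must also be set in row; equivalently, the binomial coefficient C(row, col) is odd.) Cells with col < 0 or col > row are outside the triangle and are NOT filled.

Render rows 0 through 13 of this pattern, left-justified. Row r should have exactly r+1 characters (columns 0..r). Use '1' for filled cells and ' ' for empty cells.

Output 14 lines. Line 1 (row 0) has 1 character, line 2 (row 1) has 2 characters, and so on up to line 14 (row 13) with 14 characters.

r0=0: 1
r1=1: 11
r2=10: 1 1
r3=11: 1111
r4=100: 1   1
r5=101: 11  11
r6=110: 1 1 1 1
r7=111: 11111111
r8=1000: 1       1
r9=1001: 11      11
r10=1010: 1 1     1 1
r11=1011: 1111    1111
r12=1100: 1   1   1   1
r13=1101: 11  11  11  11

Answer: 1
11
1 1
1111
1   1
11  11
1 1 1 1
11111111
1       1
11      11
1 1     1 1
1111    1111
1   1   1   1
11  11  11  11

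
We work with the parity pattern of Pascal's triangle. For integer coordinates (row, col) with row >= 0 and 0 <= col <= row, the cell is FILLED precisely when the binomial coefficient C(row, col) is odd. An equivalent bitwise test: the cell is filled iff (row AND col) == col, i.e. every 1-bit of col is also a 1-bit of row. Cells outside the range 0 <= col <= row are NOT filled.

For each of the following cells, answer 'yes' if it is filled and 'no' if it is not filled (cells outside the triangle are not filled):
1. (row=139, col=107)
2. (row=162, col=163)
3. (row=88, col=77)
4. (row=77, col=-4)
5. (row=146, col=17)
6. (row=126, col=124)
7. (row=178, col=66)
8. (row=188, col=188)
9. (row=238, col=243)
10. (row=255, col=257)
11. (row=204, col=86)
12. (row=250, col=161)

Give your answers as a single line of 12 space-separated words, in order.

Answer: no no no no no yes no yes no no no no

Derivation:
(139,107): row=0b10001011, col=0b1101011, row AND col = 0b1011 = 11; 11 != 107 -> empty
(162,163): col outside [0, 162] -> not filled
(88,77): row=0b1011000, col=0b1001101, row AND col = 0b1001000 = 72; 72 != 77 -> empty
(77,-4): col outside [0, 77] -> not filled
(146,17): row=0b10010010, col=0b10001, row AND col = 0b10000 = 16; 16 != 17 -> empty
(126,124): row=0b1111110, col=0b1111100, row AND col = 0b1111100 = 124; 124 == 124 -> filled
(178,66): row=0b10110010, col=0b1000010, row AND col = 0b10 = 2; 2 != 66 -> empty
(188,188): row=0b10111100, col=0b10111100, row AND col = 0b10111100 = 188; 188 == 188 -> filled
(238,243): col outside [0, 238] -> not filled
(255,257): col outside [0, 255] -> not filled
(204,86): row=0b11001100, col=0b1010110, row AND col = 0b1000100 = 68; 68 != 86 -> empty
(250,161): row=0b11111010, col=0b10100001, row AND col = 0b10100000 = 160; 160 != 161 -> empty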